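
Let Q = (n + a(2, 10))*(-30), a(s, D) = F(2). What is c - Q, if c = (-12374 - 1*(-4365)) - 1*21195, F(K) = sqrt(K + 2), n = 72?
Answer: -26984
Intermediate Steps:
F(K) = sqrt(2 + K)
a(s, D) = 2 (a(s, D) = sqrt(2 + 2) = sqrt(4) = 2)
Q = -2220 (Q = (72 + 2)*(-30) = 74*(-30) = -2220)
c = -29204 (c = (-12374 + 4365) - 21195 = -8009 - 21195 = -29204)
c - Q = -29204 - 1*(-2220) = -29204 + 2220 = -26984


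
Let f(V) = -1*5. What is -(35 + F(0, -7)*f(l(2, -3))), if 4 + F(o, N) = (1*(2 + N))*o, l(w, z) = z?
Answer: -55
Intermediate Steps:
f(V) = -5
F(o, N) = -4 + o*(2 + N) (F(o, N) = -4 + (1*(2 + N))*o = -4 + (2 + N)*o = -4 + o*(2 + N))
-(35 + F(0, -7)*f(l(2, -3))) = -(35 + (-4 + 2*0 - 7*0)*(-5)) = -(35 + (-4 + 0 + 0)*(-5)) = -(35 - 4*(-5)) = -(35 + 20) = -1*55 = -55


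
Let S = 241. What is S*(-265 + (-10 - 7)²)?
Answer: 5784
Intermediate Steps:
S*(-265 + (-10 - 7)²) = 241*(-265 + (-10 - 7)²) = 241*(-265 + (-17)²) = 241*(-265 + 289) = 241*24 = 5784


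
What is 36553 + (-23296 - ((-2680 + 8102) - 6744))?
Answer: 14579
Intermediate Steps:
36553 + (-23296 - ((-2680 + 8102) - 6744)) = 36553 + (-23296 - (5422 - 6744)) = 36553 + (-23296 - 1*(-1322)) = 36553 + (-23296 + 1322) = 36553 - 21974 = 14579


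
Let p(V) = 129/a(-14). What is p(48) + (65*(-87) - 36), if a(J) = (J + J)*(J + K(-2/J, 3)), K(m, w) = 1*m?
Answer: -2207979/388 ≈ -5690.7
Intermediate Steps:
K(m, w) = m
a(J) = 2*J*(J - 2/J) (a(J) = (J + J)*(J - 2/J) = (2*J)*(J - 2/J) = 2*J*(J - 2/J))
p(V) = 129/388 (p(V) = 129/(-4 + 2*(-14)**2) = 129/(-4 + 2*196) = 129/(-4 + 392) = 129/388)
p(48) + (65*(-87) - 36) = 129/388 + (65*(-87) - 36) = 129/388 + (-5655 - 36) = 129/388 - 5691 = -2207979/388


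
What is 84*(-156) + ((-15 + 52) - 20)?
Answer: -13087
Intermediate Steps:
84*(-156) + ((-15 + 52) - 20) = -13104 + (37 - 20) = -13104 + 17 = -13087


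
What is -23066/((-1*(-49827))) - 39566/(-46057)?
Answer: 909104320/2294882139 ≈ 0.39614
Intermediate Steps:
-23066/((-1*(-49827))) - 39566/(-46057) = -23066/49827 - 39566*(-1/46057) = -23066*1/49827 + 39566/46057 = -23066/49827 + 39566/46057 = 909104320/2294882139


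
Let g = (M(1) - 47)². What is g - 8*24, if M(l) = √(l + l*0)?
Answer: 1924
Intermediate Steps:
M(l) = √l (M(l) = √(l + 0) = √l)
g = 2116 (g = (√1 - 47)² = (1 - 47)² = (-46)² = 2116)
g - 8*24 = 2116 - 8*24 = 2116 - 1*192 = 2116 - 192 = 1924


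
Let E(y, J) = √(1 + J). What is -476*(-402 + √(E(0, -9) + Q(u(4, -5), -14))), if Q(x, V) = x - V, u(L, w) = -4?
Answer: 191352 - 476*√(10 + 2*I*√2) ≈ 1.8983e+5 - 210.82*I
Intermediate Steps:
-476*(-402 + √(E(0, -9) + Q(u(4, -5), -14))) = -476*(-402 + √(√(1 - 9) + (-4 - 1*(-14)))) = -476*(-402 + √(√(-8) + (-4 + 14))) = -476*(-402 + √(2*I*√2 + 10)) = -476*(-402 + √(10 + 2*I*√2)) = 191352 - 476*√(10 + 2*I*√2)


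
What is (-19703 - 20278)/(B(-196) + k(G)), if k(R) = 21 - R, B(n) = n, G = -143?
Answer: 39981/32 ≈ 1249.4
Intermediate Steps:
(-19703 - 20278)/(B(-196) + k(G)) = (-19703 - 20278)/(-196 + (21 - 1*(-143))) = -39981/(-196 + (21 + 143)) = -39981/(-196 + 164) = -39981/(-32) = -39981*(-1/32) = 39981/32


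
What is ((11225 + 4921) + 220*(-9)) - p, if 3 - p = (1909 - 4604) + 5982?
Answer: 17450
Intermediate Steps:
p = -3284 (p = 3 - ((1909 - 4604) + 5982) = 3 - (-2695 + 5982) = 3 - 1*3287 = 3 - 3287 = -3284)
((11225 + 4921) + 220*(-9)) - p = ((11225 + 4921) + 220*(-9)) - 1*(-3284) = (16146 - 1980) + 3284 = 14166 + 3284 = 17450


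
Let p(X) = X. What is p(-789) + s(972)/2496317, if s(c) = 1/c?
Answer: -1914445477835/2426420124 ≈ -789.00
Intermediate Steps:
p(-789) + s(972)/2496317 = -789 + 1/(972*2496317) = -789 + (1/972)*(1/2496317) = -789 + 1/2426420124 = -1914445477835/2426420124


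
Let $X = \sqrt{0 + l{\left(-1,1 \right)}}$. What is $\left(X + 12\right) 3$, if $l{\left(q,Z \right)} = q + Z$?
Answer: $36$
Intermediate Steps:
$l{\left(q,Z \right)} = Z + q$
$X = 0$ ($X = \sqrt{0 + \left(1 - 1\right)} = \sqrt{0 + 0} = \sqrt{0} = 0$)
$\left(X + 12\right) 3 = \left(0 + 12\right) 3 = 12 \cdot 3 = 36$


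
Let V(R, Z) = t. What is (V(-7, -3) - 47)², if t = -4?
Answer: 2601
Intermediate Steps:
V(R, Z) = -4
(V(-7, -3) - 47)² = (-4 - 47)² = (-51)² = 2601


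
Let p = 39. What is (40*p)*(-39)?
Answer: -60840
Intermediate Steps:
(40*p)*(-39) = (40*39)*(-39) = 1560*(-39) = -60840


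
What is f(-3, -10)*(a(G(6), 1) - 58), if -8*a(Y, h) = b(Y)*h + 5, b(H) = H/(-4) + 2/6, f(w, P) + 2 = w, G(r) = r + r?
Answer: 6995/24 ≈ 291.46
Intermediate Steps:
G(r) = 2*r
f(w, P) = -2 + w
b(H) = 1/3 - H/4 (b(H) = H*(-1/4) + 2*(1/6) = -H/4 + 1/3 = 1/3 - H/4)
a(Y, h) = -5/8 - h*(1/3 - Y/4)/8 (a(Y, h) = -((1/3 - Y/4)*h + 5)/8 = -(h*(1/3 - Y/4) + 5)/8 = -(5 + h*(1/3 - Y/4))/8 = -5/8 - h*(1/3 - Y/4)/8)
f(-3, -10)*(a(G(6), 1) - 58) = (-2 - 3)*((-5/8 + (1/96)*1*(-4 + 3*(2*6))) - 58) = -5*((-5/8 + (1/96)*1*(-4 + 3*12)) - 58) = -5*((-5/8 + (1/96)*1*(-4 + 36)) - 58) = -5*((-5/8 + (1/96)*1*32) - 58) = -5*((-5/8 + 1/3) - 58) = -5*(-7/24 - 58) = -5*(-1399/24) = 6995/24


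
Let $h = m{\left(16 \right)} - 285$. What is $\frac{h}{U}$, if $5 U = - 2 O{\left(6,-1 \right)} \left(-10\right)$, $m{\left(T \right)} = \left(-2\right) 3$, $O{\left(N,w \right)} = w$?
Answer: $\frac{291}{4} \approx 72.75$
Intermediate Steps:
$m{\left(T \right)} = -6$
$U = -4$ ($U = \frac{\left(-2\right) \left(-1\right) \left(-10\right)}{5} = \frac{2 \left(-10\right)}{5} = \frac{1}{5} \left(-20\right) = -4$)
$h = -291$ ($h = -6 - 285 = -291$)
$\frac{h}{U} = - \frac{291}{-4} = \left(-291\right) \left(- \frac{1}{4}\right) = \frac{291}{4}$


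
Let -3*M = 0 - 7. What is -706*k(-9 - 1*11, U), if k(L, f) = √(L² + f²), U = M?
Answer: -706*√3649/3 ≈ -14216.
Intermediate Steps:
M = 7/3 (M = -(0 - 7)/3 = -⅓*(-7) = 7/3 ≈ 2.3333)
U = 7/3 ≈ 2.3333
-706*k(-9 - 1*11, U) = -706*√((-9 - 1*11)² + (7/3)²) = -706*√((-9 - 11)² + 49/9) = -706*√((-20)² + 49/9) = -706*√(400 + 49/9) = -706*√3649/3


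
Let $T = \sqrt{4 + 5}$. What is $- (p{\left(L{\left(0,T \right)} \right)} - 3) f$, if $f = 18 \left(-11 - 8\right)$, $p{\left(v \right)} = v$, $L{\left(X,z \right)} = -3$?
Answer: $-2052$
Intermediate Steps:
$T = 3$ ($T = \sqrt{9} = 3$)
$f = -342$ ($f = 18 \left(-19\right) = -342$)
$- (p{\left(L{\left(0,T \right)} \right)} - 3) f = - (-3 - 3) \left(-342\right) = \left(-1\right) \left(-6\right) \left(-342\right) = 6 \left(-342\right) = -2052$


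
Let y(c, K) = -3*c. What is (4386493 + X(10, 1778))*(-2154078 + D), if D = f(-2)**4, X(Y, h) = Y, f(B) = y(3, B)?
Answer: -9420089763051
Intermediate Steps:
f(B) = -9 (f(B) = -3*3 = -9)
D = 6561 (D = (-9)**4 = 6561)
(4386493 + X(10, 1778))*(-2154078 + D) = (4386493 + 10)*(-2154078 + 6561) = 4386503*(-2147517) = -9420089763051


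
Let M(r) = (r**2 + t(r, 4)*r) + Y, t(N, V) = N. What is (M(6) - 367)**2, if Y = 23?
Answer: 73984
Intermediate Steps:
M(r) = 23 + 2*r**2 (M(r) = (r**2 + r*r) + 23 = (r**2 + r**2) + 23 = 2*r**2 + 23 = 23 + 2*r**2)
(M(6) - 367)**2 = ((23 + 2*6**2) - 367)**2 = ((23 + 2*36) - 367)**2 = ((23 + 72) - 367)**2 = (95 - 367)**2 = (-272)**2 = 73984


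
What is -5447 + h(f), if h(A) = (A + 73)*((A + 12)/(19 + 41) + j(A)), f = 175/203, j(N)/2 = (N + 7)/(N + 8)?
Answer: -11455501933/2161370 ≈ -5300.1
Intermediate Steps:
j(N) = 2*(7 + N)/(8 + N) (j(N) = 2*((N + 7)/(N + 8)) = 2*((7 + N)/(8 + N)) = 2*(7 + N)/(8 + N))
f = 25/29 (f = 175*(1/203) = 25/29 ≈ 0.86207)
h(A) = (73 + A)*(⅕ + A/60 + 2*(7 + A)/(8 + A)) (h(A) = (A + 73)*((A + 12)/(19 + 41) + 2*(7 + A)/(8 + A)) = (73 + A)*((12 + A)/60 + 2*(7 + A)/(8 + A)) = (73 + A)*((12 + A)*(1/60) + 2*(7 + A)/(8 + A)) = (73 + A)*((⅕ + A/60) + 2*(7 + A)/(8 + A)) = (73 + A)*(⅕ + A/60 + 2*(7 + A)/(8 + A)))
-5447 + h(f) = -5447 + (68328 + (25/29)³ + 213*(25/29)² + 11156*(25/29))/(60*(8 + 25/29)) = -5447 + (68328 + 15625/24389 + 213*(625/841) + 278900/29)/(60*(257/29)) = -5447 + (1/60)*(29/257)*(68328 + 15625/24389 + 133125/841 + 278900/29) = -5447 + (1/60)*(29/257)*(1904882742/24389) = -5447 + 317480457/2161370 = -11455501933/2161370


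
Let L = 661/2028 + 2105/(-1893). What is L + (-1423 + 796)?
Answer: -803357725/1279668 ≈ -627.79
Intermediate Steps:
L = -1005889/1279668 (L = 661*(1/2028) + 2105*(-1/1893) = 661/2028 - 2105/1893 = -1005889/1279668 ≈ -0.78605)
L + (-1423 + 796) = -1005889/1279668 + (-1423 + 796) = -1005889/1279668 - 627 = -803357725/1279668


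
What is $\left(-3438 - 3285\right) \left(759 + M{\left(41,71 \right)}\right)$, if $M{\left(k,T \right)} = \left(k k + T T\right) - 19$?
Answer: $-50167026$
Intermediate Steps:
$M{\left(k,T \right)} = -19 + T^{2} + k^{2}$ ($M{\left(k,T \right)} = \left(k^{2} + T^{2}\right) - 19 = \left(T^{2} + k^{2}\right) - 19 = -19 + T^{2} + k^{2}$)
$\left(-3438 - 3285\right) \left(759 + M{\left(41,71 \right)}\right) = \left(-3438 - 3285\right) \left(759 + \left(-19 + 71^{2} + 41^{2}\right)\right) = - 6723 \left(759 + \left(-19 + 5041 + 1681\right)\right) = - 6723 \left(759 + 6703\right) = \left(-6723\right) 7462 = -50167026$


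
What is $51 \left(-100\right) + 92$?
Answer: $-5008$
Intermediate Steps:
$51 \left(-100\right) + 92 = -5100 + 92 = -5008$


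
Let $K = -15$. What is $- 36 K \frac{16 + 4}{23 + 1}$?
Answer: $450$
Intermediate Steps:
$- 36 K \frac{16 + 4}{23 + 1} = \left(-36\right) \left(-15\right) \frac{16 + 4}{23 + 1} = 540 \cdot \frac{20}{24} = 540 \cdot 20 \cdot \frac{1}{24} = 540 \cdot \frac{5}{6} = 450$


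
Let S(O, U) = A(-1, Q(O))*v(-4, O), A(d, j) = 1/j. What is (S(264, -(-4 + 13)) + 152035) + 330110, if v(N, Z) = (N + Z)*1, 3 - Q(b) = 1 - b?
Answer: 64125415/133 ≈ 4.8215e+5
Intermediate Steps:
Q(b) = 2 + b (Q(b) = 3 - (1 - b) = 3 + (-1 + b) = 2 + b)
v(N, Z) = N + Z
S(O, U) = (-4 + O)/(2 + O)
(S(264, -(-4 + 13)) + 152035) + 330110 = ((-4 + 264)/(2 + 264) + 152035) + 330110 = (260/266 + 152035) + 330110 = ((1/266)*260 + 152035) + 330110 = (130/133 + 152035) + 330110 = 20220785/133 + 330110 = 64125415/133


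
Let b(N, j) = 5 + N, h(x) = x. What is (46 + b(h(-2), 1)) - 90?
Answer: -41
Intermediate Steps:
(46 + b(h(-2), 1)) - 90 = (46 + (5 - 2)) - 90 = (46 + 3) - 90 = 49 - 90 = -41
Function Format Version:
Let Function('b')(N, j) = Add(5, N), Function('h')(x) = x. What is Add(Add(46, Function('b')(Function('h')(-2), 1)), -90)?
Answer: -41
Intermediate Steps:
Add(Add(46, Function('b')(Function('h')(-2), 1)), -90) = Add(Add(46, Add(5, -2)), -90) = Add(Add(46, 3), -90) = Add(49, -90) = -41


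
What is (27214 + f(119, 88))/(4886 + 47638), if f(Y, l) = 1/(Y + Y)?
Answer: 6476933/12500712 ≈ 0.51813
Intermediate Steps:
f(Y, l) = 1/(2*Y)
(27214 + f(119, 88))/(4886 + 47638) = (27214 + (½)/119)/(4886 + 47638) = (27214 + (½)*(1/119))/52524 = (27214 + 1/238)*(1/52524) = (6476933/238)*(1/52524) = 6476933/12500712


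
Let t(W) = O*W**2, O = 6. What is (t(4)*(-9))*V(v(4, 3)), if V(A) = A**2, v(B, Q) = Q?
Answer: -7776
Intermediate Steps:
t(W) = 6*W**2
(t(4)*(-9))*V(v(4, 3)) = ((6*4**2)*(-9))*3**2 = ((6*16)*(-9))*9 = (96*(-9))*9 = -864*9 = -7776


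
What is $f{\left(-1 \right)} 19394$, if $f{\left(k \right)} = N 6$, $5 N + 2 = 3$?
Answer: $\frac{116364}{5} \approx 23273.0$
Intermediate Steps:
$N = \frac{1}{5}$ ($N = - \frac{2}{5} + \frac{1}{5} \cdot 3 = - \frac{2}{5} + \frac{3}{5} = \frac{1}{5} \approx 0.2$)
$f{\left(k \right)} = \frac{6}{5}$ ($f{\left(k \right)} = \frac{1}{5} \cdot 6 = \frac{6}{5}$)
$f{\left(-1 \right)} 19394 = \frac{6}{5} \cdot 19394 = \frac{116364}{5}$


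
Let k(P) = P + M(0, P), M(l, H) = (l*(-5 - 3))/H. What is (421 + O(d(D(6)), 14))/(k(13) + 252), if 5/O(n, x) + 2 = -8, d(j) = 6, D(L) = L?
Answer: 841/530 ≈ 1.5868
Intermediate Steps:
O(n, x) = -½ (O(n, x) = 5/(-2 - 8) = 5/(-10) = 5*(-⅒) = -½)
M(l, H) = -8*l/H (M(l, H) = (l*(-8))/H = (-8*l)/H = -8*l/H)
k(P) = P (k(P) = P - 8*0/P = P + 0 = P)
(421 + O(d(D(6)), 14))/(k(13) + 252) = (421 - ½)/(13 + 252) = (841/2)/265 = (841/2)*(1/265) = 841/530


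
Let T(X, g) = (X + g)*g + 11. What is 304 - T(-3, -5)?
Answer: 253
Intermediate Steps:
T(X, g) = 11 + g*(X + g) (T(X, g) = g*(X + g) + 11 = 11 + g*(X + g))
304 - T(-3, -5) = 304 - (11 + (-5)² - 3*(-5)) = 304 - (11 + 25 + 15) = 304 - 1*51 = 304 - 51 = 253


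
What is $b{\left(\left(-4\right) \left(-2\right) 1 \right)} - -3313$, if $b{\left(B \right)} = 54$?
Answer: $3367$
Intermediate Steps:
$b{\left(\left(-4\right) \left(-2\right) 1 \right)} - -3313 = 54 - -3313 = 54 + 3313 = 3367$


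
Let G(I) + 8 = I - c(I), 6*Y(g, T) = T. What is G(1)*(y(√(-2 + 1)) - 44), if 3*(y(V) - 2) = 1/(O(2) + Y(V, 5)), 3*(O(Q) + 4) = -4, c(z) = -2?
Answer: 5680/27 ≈ 210.37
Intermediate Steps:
O(Q) = -16/3 (O(Q) = -4 + (⅓)*(-4) = -4 - 4/3 = -16/3)
Y(g, T) = T/6
G(I) = -6 + I (G(I) = -8 + (I - 1*(-2)) = -8 + (I + 2) = -8 + (2 + I) = -6 + I)
y(V) = 52/27 (y(V) = 2 + 1/(3*(-16/3 + (⅙)*5)) = 2 + 1/(3*(-16/3 + ⅚)) = 2 + 1/(3*(-9/2)) = 2 + (⅓)*(-2/9) = 2 - 2/27 = 52/27)
G(1)*(y(√(-2 + 1)) - 44) = (-6 + 1)*(52/27 - 44) = -5*(-1136/27) = 5680/27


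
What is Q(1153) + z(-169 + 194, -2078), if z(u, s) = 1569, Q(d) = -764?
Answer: 805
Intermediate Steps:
Q(1153) + z(-169 + 194, -2078) = -764 + 1569 = 805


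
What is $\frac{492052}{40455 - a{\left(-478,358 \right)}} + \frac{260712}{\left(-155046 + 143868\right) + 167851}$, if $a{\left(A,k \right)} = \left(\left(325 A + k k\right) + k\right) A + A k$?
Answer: $\frac{3211061926964}{1975991993965} \approx 1.625$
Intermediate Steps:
$a{\left(A,k \right)} = A k + A \left(k + k^{2} + 325 A\right)$ ($a{\left(A,k \right)} = \left(\left(325 A + k^{2}\right) + k\right) A + A k = \left(\left(k^{2} + 325 A\right) + k\right) A + A k = \left(k + k^{2} + 325 A\right) A + A k = A \left(k + k^{2} + 325 A\right) + A k = A k + A \left(k + k^{2} + 325 A\right)$)
$\frac{492052}{40455 - a{\left(-478,358 \right)}} + \frac{260712}{\left(-155046 + 143868\right) + 167851} = \frac{492052}{40455 - - 478 \left(358^{2} + 2 \cdot 358 + 325 \left(-478\right)\right)} + \frac{260712}{\left(-155046 + 143868\right) + 167851} = \frac{492052}{40455 - - 478 \left(128164 + 716 - 155350\right)} + \frac{260712}{-11178 + 167851} = \frac{492052}{40455 - \left(-478\right) \left(-26470\right)} + \frac{260712}{156673} = \frac{492052}{40455 - 12652660} + 260712 \cdot \frac{1}{156673} = \frac{492052}{40455 - 12652660} + \frac{260712}{156673} = \frac{492052}{-12612205} + \frac{260712}{156673} = 492052 \left(- \frac{1}{12612205}\right) + \frac{260712}{156673} = - \frac{492052}{12612205} + \frac{260712}{156673} = \frac{3211061926964}{1975991993965}$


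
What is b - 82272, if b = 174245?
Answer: 91973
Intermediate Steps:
b - 82272 = 174245 - 82272 = 91973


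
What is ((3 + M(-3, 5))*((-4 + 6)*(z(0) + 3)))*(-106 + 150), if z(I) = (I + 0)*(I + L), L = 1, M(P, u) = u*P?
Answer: -3168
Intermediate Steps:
M(P, u) = P*u
z(I) = I*(1 + I) (z(I) = (I + 0)*(I + 1) = I*(1 + I))
((3 + M(-3, 5))*((-4 + 6)*(z(0) + 3)))*(-106 + 150) = ((3 - 3*5)*((-4 + 6)*(0*(1 + 0) + 3)))*(-106 + 150) = ((3 - 15)*(2*(0*1 + 3)))*44 = -24*(0 + 3)*44 = -24*3*44 = -12*6*44 = -72*44 = -3168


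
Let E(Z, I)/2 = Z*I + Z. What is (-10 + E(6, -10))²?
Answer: 13924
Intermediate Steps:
E(Z, I) = 2*Z + 2*I*Z (E(Z, I) = 2*(Z*I + Z) = 2*(I*Z + Z) = 2*(Z + I*Z) = 2*Z + 2*I*Z)
(-10 + E(6, -10))² = (-10 + 2*6*(1 - 10))² = (-10 + 2*6*(-9))² = (-10 - 108)² = (-118)² = 13924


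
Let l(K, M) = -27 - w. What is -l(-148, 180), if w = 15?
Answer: 42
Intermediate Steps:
l(K, M) = -42 (l(K, M) = -27 - 1*15 = -27 - 15 = -42)
-l(-148, 180) = -1*(-42) = 42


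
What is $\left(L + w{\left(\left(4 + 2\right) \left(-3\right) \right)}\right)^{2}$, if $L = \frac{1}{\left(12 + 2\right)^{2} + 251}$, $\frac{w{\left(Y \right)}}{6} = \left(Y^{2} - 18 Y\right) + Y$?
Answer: $\frac{2854954294921}{199809} \approx 1.4288 \cdot 10^{7}$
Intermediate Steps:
$w{\left(Y \right)} = - 102 Y + 6 Y^{2}$ ($w{\left(Y \right)} = 6 \left(\left(Y^{2} - 18 Y\right) + Y\right) = 6 \left(Y^{2} - 17 Y\right) = - 102 Y + 6 Y^{2}$)
$L = \frac{1}{447}$ ($L = \frac{1}{14^{2} + 251} = \frac{1}{196 + 251} = \frac{1}{447} \approx 0.0022371$)
$\left(L + w{\left(\left(4 + 2\right) \left(-3\right) \right)}\right)^{2} = \left(\frac{1}{447} + 6 \left(4 + 2\right) \left(-3\right) \left(-17 + \left(4 + 2\right) \left(-3\right)\right)\right)^{2} = \left(\frac{1}{447} + 6 \cdot 6 \left(-3\right) \left(-17 + 6 \left(-3\right)\right)\right)^{2} = \left(\frac{1}{447} + 6 \left(-18\right) \left(-17 - 18\right)\right)^{2} = \left(\frac{1}{447} + 6 \left(-18\right) \left(-35\right)\right)^{2} = \left(\frac{1}{447} + 3780\right)^{2} = \left(\frac{1689661}{447}\right)^{2} = \frac{2854954294921}{199809}$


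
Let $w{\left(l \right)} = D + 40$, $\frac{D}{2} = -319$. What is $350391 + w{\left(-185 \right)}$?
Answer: $349793$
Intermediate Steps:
$D = -638$ ($D = 2 \left(-319\right) = -638$)
$w{\left(l \right)} = -598$ ($w{\left(l \right)} = -638 + 40 = -598$)
$350391 + w{\left(-185 \right)} = 350391 - 598 = 349793$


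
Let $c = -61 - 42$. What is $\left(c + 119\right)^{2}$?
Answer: $256$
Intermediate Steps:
$c = -103$
$\left(c + 119\right)^{2} = \left(-103 + 119\right)^{2} = 16^{2} = 256$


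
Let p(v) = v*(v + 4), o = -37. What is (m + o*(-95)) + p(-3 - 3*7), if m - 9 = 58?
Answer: 4062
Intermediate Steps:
m = 67 (m = 9 + 58 = 67)
p(v) = v*(4 + v)
(m + o*(-95)) + p(-3 - 3*7) = (67 - 37*(-95)) + (-3 - 3*7)*(4 + (-3 - 3*7)) = (67 + 3515) + (-3 - 21)*(4 + (-3 - 21)) = 3582 - 24*(4 - 24) = 3582 - 24*(-20) = 3582 + 480 = 4062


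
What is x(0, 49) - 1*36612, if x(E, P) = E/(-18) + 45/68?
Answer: -2489571/68 ≈ -36611.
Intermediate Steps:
x(E, P) = 45/68 - E/18 (x(E, P) = E*(-1/18) + 45*(1/68) = -E/18 + 45/68 = 45/68 - E/18)
x(0, 49) - 1*36612 = (45/68 - 1/18*0) - 1*36612 = (45/68 + 0) - 36612 = 45/68 - 36612 = -2489571/68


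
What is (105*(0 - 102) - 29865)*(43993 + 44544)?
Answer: -3592388775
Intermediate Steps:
(105*(0 - 102) - 29865)*(43993 + 44544) = (105*(-102) - 29865)*88537 = (-10710 - 29865)*88537 = -40575*88537 = -3592388775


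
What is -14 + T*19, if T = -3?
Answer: -71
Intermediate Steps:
-14 + T*19 = -14 - 3*19 = -14 - 57 = -71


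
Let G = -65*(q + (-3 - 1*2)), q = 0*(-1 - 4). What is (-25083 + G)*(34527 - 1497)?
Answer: -817756740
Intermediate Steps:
q = 0 (q = 0*(-5) = 0)
G = 325 (G = -65*(0 + (-3 - 1*2)) = -65*(0 + (-3 - 2)) = -65*(0 - 5) = -65*(-5) = 325)
(-25083 + G)*(34527 - 1497) = (-25083 + 325)*(34527 - 1497) = -24758*33030 = -817756740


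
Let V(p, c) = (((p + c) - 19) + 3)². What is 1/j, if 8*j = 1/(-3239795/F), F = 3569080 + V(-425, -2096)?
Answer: -25918360/10005449 ≈ -2.5904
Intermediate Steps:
V(p, c) = (-16 + c + p)² (V(p, c) = (((c + p) - 19) + 3)² = ((-19 + c + p) + 3)² = (-16 + c + p)²)
F = 10005449 (F = 3569080 + (-16 - 2096 - 425)² = 3569080 + (-2537)² = 3569080 + 6436369 = 10005449)
j = -10005449/25918360 (j = 1/(8*((-3239795/10005449))) = 1/(8*((-3239795*1/10005449))) = 1/(8*(-3239795/10005449)) = (⅛)*(-10005449/3239795) = -10005449/25918360 ≈ -0.38604)
1/j = 1/(-10005449/25918360) = -25918360/10005449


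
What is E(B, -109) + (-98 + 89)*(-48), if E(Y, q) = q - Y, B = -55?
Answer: 378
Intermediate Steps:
E(B, -109) + (-98 + 89)*(-48) = (-109 - 1*(-55)) + (-98 + 89)*(-48) = (-109 + 55) - 9*(-48) = -54 + 432 = 378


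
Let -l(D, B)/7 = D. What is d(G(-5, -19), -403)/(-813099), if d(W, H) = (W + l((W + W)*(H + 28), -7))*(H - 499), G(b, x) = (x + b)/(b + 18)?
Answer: -37891216/3523429 ≈ -10.754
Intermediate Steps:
l(D, B) = -7*D
G(b, x) = (b + x)/(18 + b)
d(W, H) = (-499 + H)*(W - 14*W*(28 + H)) (d(W, H) = (W - 7*(W + W)*(H + 28))*(H - 499) = (W - 7*2*W*(28 + H))*(-499 + H) = (W - 14*W*(28 + H))*(-499 + H) = (-499 + H)*(W - 14*W*(28 + H)))
d(G(-5, -19), -403)/(-813099) = (((-5 - 19)/(18 - 5))*(195109 - 14*(-403)² + 6595*(-403)))/(-813099) = ((-24/13)*(195109 - 14*162409 - 2657785))*(-1/813099) = (((1/13)*(-24))*(195109 - 2273726 - 2657785))*(-1/813099) = -24/13*(-4736402)*(-1/813099) = (113673648/13)*(-1/813099) = -37891216/3523429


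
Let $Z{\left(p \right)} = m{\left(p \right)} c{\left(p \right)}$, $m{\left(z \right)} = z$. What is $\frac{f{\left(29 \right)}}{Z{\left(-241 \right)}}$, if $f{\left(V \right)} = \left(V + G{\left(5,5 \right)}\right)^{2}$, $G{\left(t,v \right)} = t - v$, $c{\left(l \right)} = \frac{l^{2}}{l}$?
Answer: $\frac{841}{58081} \approx 0.01448$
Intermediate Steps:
$c{\left(l \right)} = l$
$f{\left(V \right)} = V^{2}$ ($f{\left(V \right)} = \left(V + \left(5 - 5\right)\right)^{2} = \left(V + 0\right)^{2} = V^{2}$)
$Z{\left(p \right)} = p^{2}$ ($Z{\left(p \right)} = p p = p^{2}$)
$\frac{f{\left(29 \right)}}{Z{\left(-241 \right)}} = \frac{29^{2}}{\left(-241\right)^{2}} = \frac{841}{58081}$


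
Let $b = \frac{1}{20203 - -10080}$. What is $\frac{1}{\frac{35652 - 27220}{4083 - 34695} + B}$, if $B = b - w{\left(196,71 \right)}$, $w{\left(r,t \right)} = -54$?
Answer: $\frac{231755799}{12450984235} \approx 0.018613$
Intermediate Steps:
$b = \frac{1}{30283}$ ($b = \frac{1}{20203 + 10080} = \frac{1}{30283} \approx 3.3022 \cdot 10^{-5}$)
$B = \frac{1635283}{30283}$ ($B = \frac{1}{30283} - -54 = \frac{1}{30283} + 54 = \frac{1635283}{30283} \approx 54.0$)
$\frac{1}{\frac{35652 - 27220}{4083 - 34695} + B} = \frac{1}{\frac{35652 - 27220}{4083 - 34695} + \frac{1635283}{30283}} = \frac{1}{\frac{8432}{-30612} + \frac{1635283}{30283}} = \frac{1}{8432 \left(- \frac{1}{30612}\right) + \frac{1635283}{30283}} = \frac{1}{- \frac{2108}{7653} + \frac{1635283}{30283}} = \frac{1}{\frac{12450984235}{231755799}} = \frac{231755799}{12450984235}$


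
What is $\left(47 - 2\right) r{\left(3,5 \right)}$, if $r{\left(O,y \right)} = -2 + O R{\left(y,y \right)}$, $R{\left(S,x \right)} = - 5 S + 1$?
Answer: $-3330$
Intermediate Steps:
$R{\left(S,x \right)} = 1 - 5 S$
$r{\left(O,y \right)} = -2 + O \left(1 - 5 y\right)$
$\left(47 - 2\right) r{\left(3,5 \right)} = \left(47 - 2\right) \left(-2 + 3 - 15 \cdot 5\right) = 45 \left(-2 + 3 - 75\right) = 45 \left(-74\right) = -3330$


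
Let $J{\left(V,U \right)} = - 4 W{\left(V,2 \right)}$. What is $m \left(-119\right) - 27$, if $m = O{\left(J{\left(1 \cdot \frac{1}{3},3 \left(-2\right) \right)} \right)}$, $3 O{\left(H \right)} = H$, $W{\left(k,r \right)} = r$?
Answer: $\frac{871}{3} \approx 290.33$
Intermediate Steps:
$J{\left(V,U \right)} = -8$ ($J{\left(V,U \right)} = \left(-4\right) 2 = -8$)
$O{\left(H \right)} = \frac{H}{3}$
$m = - \frac{8}{3}$ ($m = \frac{1}{3} \left(-8\right) = - \frac{8}{3} \approx -2.6667$)
$m \left(-119\right) - 27 = \left(- \frac{8}{3}\right) \left(-119\right) - 27 = \frac{952}{3} - 27 = \frac{871}{3}$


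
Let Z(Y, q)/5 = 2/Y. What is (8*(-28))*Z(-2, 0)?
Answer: 1120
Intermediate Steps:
Z(Y, q) = 10/Y (Z(Y, q) = 5*(2/Y) = 10/Y)
(8*(-28))*Z(-2, 0) = (8*(-28))*(10/(-2)) = -2240*(-1)/2 = -224*(-5) = 1120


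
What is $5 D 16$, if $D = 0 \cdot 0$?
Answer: $0$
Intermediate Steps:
$D = 0$
$5 D 16 = 5 \cdot 0 \cdot 16 = 0 \cdot 16 = 0$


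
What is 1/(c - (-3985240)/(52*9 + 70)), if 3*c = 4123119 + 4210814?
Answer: 807/2247805837 ≈ 3.5902e-7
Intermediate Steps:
c = 8333933/3 (c = (4123119 + 4210814)/3 = (⅓)*8333933 = 8333933/3 ≈ 2.7780e+6)
1/(c - (-3985240)/(52*9 + 70)) = 1/(8333933/3 - (-3985240)/(52*9 + 70)) = 1/(8333933/3 - (-3985240)/(468 + 70)) = 1/(8333933/3 - (-3985240)/538) = 1/(8333933/3 - 430*(-4634/269)) = 1/(8333933/3 + 1992620/269) = 1/(2247805837/807) = 807/2247805837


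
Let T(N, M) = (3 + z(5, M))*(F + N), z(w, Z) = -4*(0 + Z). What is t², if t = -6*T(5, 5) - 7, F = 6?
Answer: 1243225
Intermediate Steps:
z(w, Z) = -4*Z
T(N, M) = (3 - 4*M)*(6 + N)
t = 1115 (t = -6*(18 - 24*5 + 3*5 - 4*5*5) - 7 = -6*(18 - 120 + 15 - 100) - 7 = -6*(-187) - 7 = 1122 - 7 = 1115)
t² = 1115² = 1243225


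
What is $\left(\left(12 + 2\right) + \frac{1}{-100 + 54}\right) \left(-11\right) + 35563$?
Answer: $\frac{1628825}{46} \approx 35409.0$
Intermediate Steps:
$\left(\left(12 + 2\right) + \frac{1}{-100 + 54}\right) \left(-11\right) + 35563 = \left(14 + \frac{1}{-46}\right) \left(-11\right) + 35563 = \left(14 - \frac{1}{46}\right) \left(-11\right) + 35563 = \frac{643}{46} \left(-11\right) + 35563 = - \frac{7073}{46} + 35563 = \frac{1628825}{46}$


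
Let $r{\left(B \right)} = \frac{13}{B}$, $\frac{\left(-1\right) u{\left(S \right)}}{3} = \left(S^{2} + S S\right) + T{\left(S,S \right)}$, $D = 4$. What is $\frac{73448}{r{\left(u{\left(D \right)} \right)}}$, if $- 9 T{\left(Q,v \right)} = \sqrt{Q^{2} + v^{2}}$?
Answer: $- \frac{7051008}{13} + \frac{293792 \sqrt{2}}{39} \approx -5.3173 \cdot 10^{5}$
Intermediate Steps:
$T{\left(Q,v \right)} = - \frac{\sqrt{Q^{2} + v^{2}}}{9}$
$u{\left(S \right)} = - 6 S^{2} + \frac{\sqrt{2} \sqrt{S^{2}}}{3}$ ($u{\left(S \right)} = - 3 \left(\left(S^{2} + S S\right) - \frac{\sqrt{S^{2} + S^{2}}}{9}\right) = - 3 \left(\left(S^{2} + S^{2}\right) - \frac{\sqrt{2 S^{2}}}{9}\right) = - 3 \left(2 S^{2} - \frac{\sqrt{2} \sqrt{S^{2}}}{9}\right) = - 6 S^{2} + \frac{\sqrt{2} \sqrt{S^{2}}}{3}$)
$\frac{73448}{r{\left(u{\left(D \right)} \right)}} = \frac{73448}{13 \frac{1}{- 6 \cdot 4^{2} + \frac{\sqrt{2} \sqrt{4^{2}}}{3}}} = \frac{73448}{13 \frac{1}{\left(-6\right) 16 + \frac{\sqrt{2} \sqrt{16}}{3}}} = \frac{73448}{13 \frac{1}{-96 + \frac{1}{3} \sqrt{2} \cdot 4}} = \frac{73448}{13 \frac{1}{-96 + \frac{4 \sqrt{2}}{3}}} = 73448 \left(- \frac{96}{13} + \frac{4 \sqrt{2}}{39}\right) = - \frac{7051008}{13} + \frac{293792 \sqrt{2}}{39}$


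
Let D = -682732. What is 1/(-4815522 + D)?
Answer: -1/5498254 ≈ -1.8188e-7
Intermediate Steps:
1/(-4815522 + D) = 1/(-4815522 - 682732) = 1/(-5498254) = -1/5498254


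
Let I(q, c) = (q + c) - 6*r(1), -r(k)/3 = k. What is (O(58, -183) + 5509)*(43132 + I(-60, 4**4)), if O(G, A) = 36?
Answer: 240353570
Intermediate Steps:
r(k) = -3*k
I(q, c) = 18 + c + q (I(q, c) = (q + c) - (-18) = (c + q) - 6*(-3) = (c + q) + 18 = 18 + c + q)
(O(58, -183) + 5509)*(43132 + I(-60, 4**4)) = (36 + 5509)*(43132 + (18 + 4**4 - 60)) = 5545*(43132 + (18 + 256 - 60)) = 5545*(43132 + 214) = 5545*43346 = 240353570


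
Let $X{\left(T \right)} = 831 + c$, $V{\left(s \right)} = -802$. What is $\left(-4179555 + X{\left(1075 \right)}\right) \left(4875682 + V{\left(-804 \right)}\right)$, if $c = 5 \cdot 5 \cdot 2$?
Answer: $-20370534309120$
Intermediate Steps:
$c = 50$ ($c = 25 \cdot 2 = 50$)
$X{\left(T \right)} = 881$ ($X{\left(T \right)} = 831 + 50 = 881$)
$\left(-4179555 + X{\left(1075 \right)}\right) \left(4875682 + V{\left(-804 \right)}\right) = \left(-4179555 + 881\right) \left(4875682 - 802\right) = \left(-4178674\right) 4874880 = -20370534309120$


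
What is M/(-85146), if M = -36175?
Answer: 36175/85146 ≈ 0.42486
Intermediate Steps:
M/(-85146) = -36175/(-85146) = -36175*(-1/85146) = 36175/85146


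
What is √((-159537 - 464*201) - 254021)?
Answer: I*√506822 ≈ 711.91*I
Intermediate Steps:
√((-159537 - 464*201) - 254021) = √((-159537 - 93264) - 254021) = √(-252801 - 254021) = √(-506822) = I*√506822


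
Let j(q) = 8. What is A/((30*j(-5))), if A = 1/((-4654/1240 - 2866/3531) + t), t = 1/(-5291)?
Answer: -17550247/19228399748 ≈ -0.00091272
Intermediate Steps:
t = -1/5291 ≈ -0.00018900
A = -1053014820/4807099937 (A = 1/((-4654/1240 - 2866/3531) - 1/5291) = 1/((-4654*1/1240 - 2866*1/3531) - 1/5291) = 1/((-2327/620 - 2866/3531) - 1/5291) = 1/(-9993557/2189220 - 1/5291) = 1/(-4807099937/1053014820) = -1053014820/4807099937 ≈ -0.21905)
A/((30*j(-5))) = -1053014820/(4807099937*(30*8)) = -1053014820/4807099937/240 = -1053014820/4807099937*1/240 = -17550247/19228399748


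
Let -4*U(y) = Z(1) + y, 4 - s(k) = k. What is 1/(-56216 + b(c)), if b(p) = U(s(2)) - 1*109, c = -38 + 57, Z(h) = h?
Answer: -4/225303 ≈ -1.7754e-5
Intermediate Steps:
s(k) = 4 - k
c = 19
U(y) = -¼ - y/4 (U(y) = -(1 + y)/4 = -¼ - y/4)
b(p) = -439/4 (b(p) = (-¼ - (4 - 1*2)/4) - 1*109 = (-¼ - (4 - 2)/4) - 109 = (-¼ - ¼*2) - 109 = (-¼ - ½) - 109 = -¾ - 109 = -439/4)
1/(-56216 + b(c)) = 1/(-56216 - 439/4) = 1/(-225303/4) = -4/225303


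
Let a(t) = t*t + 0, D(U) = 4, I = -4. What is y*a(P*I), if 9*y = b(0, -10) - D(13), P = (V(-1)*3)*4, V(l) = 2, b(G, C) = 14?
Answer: 10240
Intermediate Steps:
P = 24 (P = (2*3)*4 = 6*4 = 24)
a(t) = t² (a(t) = t² + 0 = t²)
y = 10/9 (y = (14 - 1*4)/9 = (14 - 4)/9 = (⅑)*10 = 10/9 ≈ 1.1111)
y*a(P*I) = 10*(24*(-4))²/9 = (10/9)*(-96)² = (10/9)*9216 = 10240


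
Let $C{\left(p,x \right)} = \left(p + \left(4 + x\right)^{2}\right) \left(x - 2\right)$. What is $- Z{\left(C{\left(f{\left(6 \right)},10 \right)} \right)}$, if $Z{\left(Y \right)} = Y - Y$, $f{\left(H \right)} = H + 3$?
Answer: $0$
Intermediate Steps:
$f{\left(H \right)} = 3 + H$
$C{\left(p,x \right)} = \left(-2 + x\right) \left(p + \left(4 + x\right)^{2}\right)$ ($C{\left(p,x \right)} = \left(p + \left(4 + x\right)^{2}\right) \left(-2 + x\right) = \left(-2 + x\right) \left(p + \left(4 + x\right)^{2}\right)$)
$Z{\left(Y \right)} = 0$
$- Z{\left(C{\left(f{\left(6 \right)},10 \right)} \right)} = \left(-1\right) 0 = 0$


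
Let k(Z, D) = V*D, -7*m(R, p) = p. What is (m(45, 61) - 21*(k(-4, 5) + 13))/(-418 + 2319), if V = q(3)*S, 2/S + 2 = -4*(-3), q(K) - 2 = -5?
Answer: -1531/13307 ≈ -0.11505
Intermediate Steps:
q(K) = -3 (q(K) = 2 - 5 = -3)
m(R, p) = -p/7
S = 1/5 (S = 2/(-2 - 4*(-3)) = 2/(-2 + 12) = 2/10 = 2*(1/10) = 1/5 ≈ 0.20000)
V = -3/5 (V = -3*1/5 = -3/5 ≈ -0.60000)
k(Z, D) = -3*D/5
(m(45, 61) - 21*(k(-4, 5) + 13))/(-418 + 2319) = (-1/7*61 - 21*(-3/5*5 + 13))/(-418 + 2319) = (-61/7 - 21*(-3 + 13))/1901 = (-61/7 - 21*10)*(1/1901) = (-61/7 - 210)*(1/1901) = -1531/7*1/1901 = -1531/13307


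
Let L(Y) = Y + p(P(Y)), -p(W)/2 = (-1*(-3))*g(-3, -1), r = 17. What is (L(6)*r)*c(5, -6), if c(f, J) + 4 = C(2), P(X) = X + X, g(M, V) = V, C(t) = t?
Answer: -408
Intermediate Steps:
P(X) = 2*X
c(f, J) = -2 (c(f, J) = -4 + 2 = -2)
p(W) = 6 (p(W) = -2*(-1*(-3))*(-1) = -6*(-1) = -2*(-3) = 6)
L(Y) = 6 + Y (L(Y) = Y + 6 = 6 + Y)
(L(6)*r)*c(5, -6) = ((6 + 6)*17)*(-2) = (12*17)*(-2) = 204*(-2) = -408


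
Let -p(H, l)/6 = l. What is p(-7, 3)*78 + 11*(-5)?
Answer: -1459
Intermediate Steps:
p(H, l) = -6*l
p(-7, 3)*78 + 11*(-5) = -6*3*78 + 11*(-5) = -18*78 - 55 = -1404 - 55 = -1459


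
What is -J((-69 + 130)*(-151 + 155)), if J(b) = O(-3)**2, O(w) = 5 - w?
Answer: -64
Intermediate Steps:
J(b) = 64 (J(b) = (5 - 1*(-3))**2 = (5 + 3)**2 = 8**2 = 64)
-J((-69 + 130)*(-151 + 155)) = -1*64 = -64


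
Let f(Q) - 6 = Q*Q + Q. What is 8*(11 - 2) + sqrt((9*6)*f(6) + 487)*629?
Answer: 72 + 629*sqrt(3079) ≈ 34974.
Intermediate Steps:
f(Q) = 6 + Q + Q**2 (f(Q) = 6 + (Q*Q + Q) = 6 + (Q**2 + Q) = 6 + (Q + Q**2) = 6 + Q + Q**2)
8*(11 - 2) + sqrt((9*6)*f(6) + 487)*629 = 8*(11 - 2) + sqrt((9*6)*(6 + 6 + 6**2) + 487)*629 = 8*9 + sqrt(54*(6 + 6 + 36) + 487)*629 = 72 + sqrt(54*48 + 487)*629 = 72 + sqrt(2592 + 487)*629 = 72 + sqrt(3079)*629 = 72 + 629*sqrt(3079)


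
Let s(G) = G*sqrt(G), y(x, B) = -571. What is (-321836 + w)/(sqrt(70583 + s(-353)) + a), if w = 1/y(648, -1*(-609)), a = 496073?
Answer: -183768357/(571*(496073 + sqrt(70583 - 353*I*sqrt(353)))) ≈ -0.64842 - 1.6289e-5*I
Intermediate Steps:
w = -1/571 (w = 1/(-571) = -1/571 ≈ -0.0017513)
s(G) = G**(3/2)
(-321836 + w)/(sqrt(70583 + s(-353)) + a) = (-321836 - 1/571)/(sqrt(70583 + (-353)**(3/2)) + 496073) = -183768357/(571*(sqrt(70583 - 353*I*sqrt(353)) + 496073)) = -183768357/(571*(496073 + sqrt(70583 - 353*I*sqrt(353))))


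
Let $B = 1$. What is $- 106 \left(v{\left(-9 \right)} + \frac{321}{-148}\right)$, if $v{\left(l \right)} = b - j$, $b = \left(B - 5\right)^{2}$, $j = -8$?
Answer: $- \frac{171243}{74} \approx -2314.1$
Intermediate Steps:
$b = 16$ ($b = \left(1 - 5\right)^{2} = \left(-4\right)^{2} = 16$)
$v{\left(l \right)} = 24$ ($v{\left(l \right)} = 16 - -8 = 16 + 8 = 24$)
$- 106 \left(v{\left(-9 \right)} + \frac{321}{-148}\right) = - 106 \left(24 + \frac{321}{-148}\right) = - 106 \left(24 + 321 \left(- \frac{1}{148}\right)\right) = - 106 \left(24 - \frac{321}{148}\right) = \left(-106\right) \frac{3231}{148} = - \frac{171243}{74}$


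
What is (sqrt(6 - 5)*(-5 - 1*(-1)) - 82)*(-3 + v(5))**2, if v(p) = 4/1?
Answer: -86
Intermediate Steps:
v(p) = 4 (v(p) = 4*1 = 4)
(sqrt(6 - 5)*(-5 - 1*(-1)) - 82)*(-3 + v(5))**2 = (sqrt(6 - 5)*(-5 - 1*(-1)) - 82)*(-3 + 4)**2 = (sqrt(1)*(-5 + 1) - 82)*1**2 = (1*(-4) - 82)*1 = (-4 - 82)*1 = -86*1 = -86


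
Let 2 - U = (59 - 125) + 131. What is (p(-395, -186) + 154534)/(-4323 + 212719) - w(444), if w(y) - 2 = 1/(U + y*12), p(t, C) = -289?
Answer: -1382518351/1097204940 ≈ -1.2600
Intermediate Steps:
U = -63 (U = 2 - ((59 - 125) + 131) = 2 - (-66 + 131) = 2 - 1*65 = 2 - 65 = -63)
w(y) = 2 + 1/(-63 + 12*y) (w(y) = 2 + 1/(-63 + y*12) = 2 + 1/(-63 + 12*y))
(p(-395, -186) + 154534)/(-4323 + 212719) - w(444) = (-289 + 154534)/(-4323 + 212719) - (-125 + 24*444)/(3*(-21 + 4*444)) = 154245/208396 - (-125 + 10656)/(3*(-21 + 1776)) = 154245*(1/208396) - 10531/(3*1755) = 154245/208396 - 10531/(3*1755) = 154245/208396 - 1*10531/5265 = 154245/208396 - 10531/5265 = -1382518351/1097204940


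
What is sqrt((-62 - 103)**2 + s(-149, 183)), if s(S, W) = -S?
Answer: sqrt(27374) ≈ 165.45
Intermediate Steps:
sqrt((-62 - 103)**2 + s(-149, 183)) = sqrt((-62 - 103)**2 - 1*(-149)) = sqrt((-165)**2 + 149) = sqrt(27225 + 149) = sqrt(27374)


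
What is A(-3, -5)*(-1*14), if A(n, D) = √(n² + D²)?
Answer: -14*√34 ≈ -81.633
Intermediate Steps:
A(n, D) = √(D² + n²)
A(-3, -5)*(-1*14) = √((-5)² + (-3)²)*(-1*14) = √(25 + 9)*(-14) = √34*(-14) = -14*√34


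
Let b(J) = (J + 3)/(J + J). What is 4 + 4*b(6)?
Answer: 7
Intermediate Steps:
b(J) = (3 + J)/(2*J) (b(J) = (3 + J)/((2*J)) = (3 + J)*(1/(2*J)) = (3 + J)/(2*J))
4 + 4*b(6) = 4 + 4*((½)*(3 + 6)/6) = 4 + 4*((½)*(⅙)*9) = 4 + 4*(¾) = 4 + 3 = 7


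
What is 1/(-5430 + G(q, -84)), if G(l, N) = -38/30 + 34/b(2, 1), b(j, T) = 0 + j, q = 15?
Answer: -15/81214 ≈ -0.00018470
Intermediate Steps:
b(j, T) = j
G(l, N) = 236/15 (G(l, N) = -38/30 + 34/2 = -38*1/30 + 34*(½) = -19/15 + 17 = 236/15)
1/(-5430 + G(q, -84)) = 1/(-5430 + 236/15) = 1/(-81214/15) = -15/81214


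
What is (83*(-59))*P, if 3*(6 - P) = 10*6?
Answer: 68558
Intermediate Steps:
P = -14 (P = 6 - 10*6/3 = 6 - ⅓*60 = 6 - 20 = -14)
(83*(-59))*P = (83*(-59))*(-14) = -4897*(-14) = 68558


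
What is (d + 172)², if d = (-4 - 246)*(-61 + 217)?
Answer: 1507613584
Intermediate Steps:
d = -39000 (d = -250*156 = -39000)
(d + 172)² = (-39000 + 172)² = (-38828)² = 1507613584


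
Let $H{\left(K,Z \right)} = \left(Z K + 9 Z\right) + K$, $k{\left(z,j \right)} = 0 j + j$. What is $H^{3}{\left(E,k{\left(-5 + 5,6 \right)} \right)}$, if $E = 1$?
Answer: $226981$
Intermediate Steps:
$k{\left(z,j \right)} = j$ ($k{\left(z,j \right)} = 0 + j = j$)
$H{\left(K,Z \right)} = K + 9 Z + K Z$ ($H{\left(K,Z \right)} = \left(K Z + 9 Z\right) + K = \left(9 Z + K Z\right) + K = K + 9 Z + K Z$)
$H^{3}{\left(E,k{\left(-5 + 5,6 \right)} \right)} = \left(1 + 9 \cdot 6 + 1 \cdot 6\right)^{3} = \left(1 + 54 + 6\right)^{3} = 61^{3} = 226981$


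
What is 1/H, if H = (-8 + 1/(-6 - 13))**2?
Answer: 361/23409 ≈ 0.015421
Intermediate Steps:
H = 23409/361 (H = (-8 + 1/(-19))**2 = (-8 - 1/19)**2 = (-153/19)**2 = 23409/361 ≈ 64.845)
1/H = 1/(23409/361) = 361/23409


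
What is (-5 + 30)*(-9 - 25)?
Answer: -850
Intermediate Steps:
(-5 + 30)*(-9 - 25) = 25*(-34) = -850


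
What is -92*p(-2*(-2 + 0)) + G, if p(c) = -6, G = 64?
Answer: 616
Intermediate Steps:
-92*p(-2*(-2 + 0)) + G = -92*(-6) + 64 = 552 + 64 = 616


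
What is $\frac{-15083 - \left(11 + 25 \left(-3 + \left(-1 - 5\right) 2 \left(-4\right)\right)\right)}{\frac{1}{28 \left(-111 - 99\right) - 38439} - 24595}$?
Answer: $\frac{718809861}{1090025806} \approx 0.65944$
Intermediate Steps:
$\frac{-15083 - \left(11 + 25 \left(-3 + \left(-1 - 5\right) 2 \left(-4\right)\right)\right)}{\frac{1}{28 \left(-111 - 99\right) - 38439} - 24595} = \frac{-15083 - \left(11 + 25 \left(-3 + \left(-6\right) 2 \left(-4\right)\right)\right)}{\frac{1}{28 \left(-210\right) - 38439} - 24595} = \frac{-15083 - \left(11 + 25 \left(-3 - -48\right)\right)}{\frac{1}{-5880 - 38439} - 24595} = \frac{-15083 - \left(11 + 25 \left(-3 + 48\right)\right)}{\frac{1}{-44319} - 24595} = \frac{-15083 - 1136}{- \frac{1}{44319} - 24595} = \frac{-15083 - 1136}{- \frac{1090025806}{44319}} = \left(-15083 - 1136\right) \left(- \frac{44319}{1090025806}\right) = \left(-16219\right) \left(- \frac{44319}{1090025806}\right) = \frac{718809861}{1090025806}$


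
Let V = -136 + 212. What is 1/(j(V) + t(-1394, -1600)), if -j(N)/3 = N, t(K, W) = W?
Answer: -1/1828 ≈ -0.00054705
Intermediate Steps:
V = 76
j(N) = -3*N
1/(j(V) + t(-1394, -1600)) = 1/(-3*76 - 1600) = 1/(-228 - 1600) = 1/(-1828) = -1/1828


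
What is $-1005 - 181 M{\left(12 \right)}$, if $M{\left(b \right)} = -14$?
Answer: $1529$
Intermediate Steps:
$-1005 - 181 M{\left(12 \right)} = -1005 - -2534 = -1005 + 2534 = 1529$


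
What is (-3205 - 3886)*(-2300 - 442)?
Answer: 19443522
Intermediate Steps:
(-3205 - 3886)*(-2300 - 442) = -7091*(-2742) = 19443522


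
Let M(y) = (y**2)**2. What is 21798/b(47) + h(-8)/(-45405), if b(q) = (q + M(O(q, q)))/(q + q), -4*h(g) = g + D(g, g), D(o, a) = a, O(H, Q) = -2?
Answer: 1476752216/45405 ≈ 32524.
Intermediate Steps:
h(g) = -g/2 (h(g) = -(g + g)/4 = -g/2)
M(y) = y**4
b(q) = (16 + q)/(2*q) (b(q) = (q + (-2)**4)/(q + q) = (q + 16)/((2*q)) = (16 + q)*(1/(2*q)) = (16 + q)/(2*q))
21798/b(47) + h(-8)/(-45405) = 21798/(((1/2)*(16 + 47)/47)) - 1/2*(-8)/(-45405) = 21798/(((1/2)*(1/47)*63)) + 4*(-1/45405) = 21798/(63/94) - 4/45405 = 21798*(94/63) - 4/45405 = 32524 - 4/45405 = 1476752216/45405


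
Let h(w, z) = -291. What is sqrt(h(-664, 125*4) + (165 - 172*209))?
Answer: I*sqrt(36074) ≈ 189.93*I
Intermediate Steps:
sqrt(h(-664, 125*4) + (165 - 172*209)) = sqrt(-291 + (165 - 172*209)) = sqrt(-291 + (165 - 35948)) = sqrt(-291 - 35783) = sqrt(-36074) = I*sqrt(36074)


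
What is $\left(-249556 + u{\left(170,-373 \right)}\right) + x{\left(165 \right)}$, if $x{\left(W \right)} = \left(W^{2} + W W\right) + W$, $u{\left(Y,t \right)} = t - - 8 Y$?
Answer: $-193954$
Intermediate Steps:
$u{\left(Y,t \right)} = t + 8 Y$
$x{\left(W \right)} = W + 2 W^{2}$ ($x{\left(W \right)} = \left(W^{2} + W^{2}\right) + W = 2 W^{2} + W = W + 2 W^{2}$)
$\left(-249556 + u{\left(170,-373 \right)}\right) + x{\left(165 \right)} = \left(-249556 + \left(-373 + 8 \cdot 170\right)\right) + 165 \left(1 + 2 \cdot 165\right) = \left(-249556 + \left(-373 + 1360\right)\right) + 165 \left(1 + 330\right) = \left(-249556 + 987\right) + 165 \cdot 331 = -248569 + 54615 = -193954$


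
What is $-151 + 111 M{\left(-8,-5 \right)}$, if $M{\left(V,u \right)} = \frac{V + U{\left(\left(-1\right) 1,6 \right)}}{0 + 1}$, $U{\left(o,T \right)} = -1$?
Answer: $-1150$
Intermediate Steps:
$M{\left(V,u \right)} = -1 + V$ ($M{\left(V,u \right)} = \frac{V - 1}{0 + 1} = \frac{-1 + V}{1} = \left(-1 + V\right) 1 = -1 + V$)
$-151 + 111 M{\left(-8,-5 \right)} = -151 + 111 \left(-1 - 8\right) = -151 + 111 \left(-9\right) = -151 - 999 = -1150$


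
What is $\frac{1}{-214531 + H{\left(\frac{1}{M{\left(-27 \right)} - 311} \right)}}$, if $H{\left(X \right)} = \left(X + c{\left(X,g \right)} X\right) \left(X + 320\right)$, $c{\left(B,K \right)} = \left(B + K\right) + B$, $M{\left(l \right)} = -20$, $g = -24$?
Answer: $- \frac{36264691}{7779093851736} \approx -4.6618 \cdot 10^{-6}$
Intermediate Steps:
$c{\left(B,K \right)} = K + 2 B$
$H{\left(X \right)} = \left(320 + X\right) \left(X + X \left(-24 + 2 X\right)\right)$ ($H{\left(X \right)} = \left(X + \left(-24 + 2 X\right) X\right) \left(X + 320\right) = \left(X + X \left(-24 + 2 X\right)\right) \left(320 + X\right) = \left(320 + X\right) \left(X + X \left(-24 + 2 X\right)\right)$)
$\frac{1}{-214531 + H{\left(\frac{1}{M{\left(-27 \right)} - 311} \right)}} = \frac{1}{-214531 + \frac{-7360 + 2 \left(\frac{1}{-20 - 311}\right)^{2} + \frac{617}{-20 - 311}}{-20 - 311}} = \frac{1}{-214531 + \frac{-7360 + 2 \left(\frac{1}{-331}\right)^{2} + \frac{617}{-331}}{-331}} = \frac{1}{-214531 - \frac{-7360 + 2 \left(- \frac{1}{331}\right)^{2} + 617 \left(- \frac{1}{331}\right)}{331}} = \frac{1}{-214531 - \frac{-7360 + 2 \cdot \frac{1}{109561} - \frac{617}{331}}{331}} = \frac{1}{-214531 - \frac{-7360 + \frac{2}{109561} - \frac{617}{331}}{331}} = \frac{1}{-214531 - - \frac{806573185}{36264691}} = \frac{1}{-214531 + \frac{806573185}{36264691}} = \frac{1}{- \frac{7779093851736}{36264691}} = - \frac{36264691}{7779093851736}$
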